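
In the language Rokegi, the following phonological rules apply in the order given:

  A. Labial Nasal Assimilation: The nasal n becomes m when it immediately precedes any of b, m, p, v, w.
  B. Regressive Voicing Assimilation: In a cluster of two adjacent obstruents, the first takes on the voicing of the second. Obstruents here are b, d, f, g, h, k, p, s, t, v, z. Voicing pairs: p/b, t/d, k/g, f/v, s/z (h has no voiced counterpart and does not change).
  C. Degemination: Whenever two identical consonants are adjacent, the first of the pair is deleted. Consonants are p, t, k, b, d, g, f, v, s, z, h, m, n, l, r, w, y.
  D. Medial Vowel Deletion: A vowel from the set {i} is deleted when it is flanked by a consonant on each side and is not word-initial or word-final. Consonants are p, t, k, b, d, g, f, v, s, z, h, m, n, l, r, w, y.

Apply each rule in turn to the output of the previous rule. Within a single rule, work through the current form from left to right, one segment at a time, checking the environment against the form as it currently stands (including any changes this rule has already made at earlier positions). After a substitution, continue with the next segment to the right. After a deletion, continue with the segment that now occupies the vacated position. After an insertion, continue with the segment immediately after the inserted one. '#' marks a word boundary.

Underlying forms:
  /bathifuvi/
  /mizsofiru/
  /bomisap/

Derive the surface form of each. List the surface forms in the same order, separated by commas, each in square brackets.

/bathifuvi/:
  A Labial Nasal Assimilation: no change — [bathifuvi]
  B Regressive Voicing Assimilation: no change — [bathifuvi]
  C Degemination: no change — [bathifuvi]
  D Medial Vowel Deletion: [bathifuvi] → [bathfuvi]
/mizsofiru/:
  A Labial Nasal Assimilation: no change — [mizsofiru]
  B Regressive Voicing Assimilation: [mizsofiru] → [missofiru]
  C Degemination: [missofiru] → [misofiru]
  D Medial Vowel Deletion: [misofiru] → [msofru]
/bomisap/:
  A Labial Nasal Assimilation: no change — [bomisap]
  B Regressive Voicing Assimilation: no change — [bomisap]
  C Degemination: no change — [bomisap]
  D Medial Vowel Deletion: [bomisap] → [bomsap]

[bathfuvi], [msofru], [bomsap]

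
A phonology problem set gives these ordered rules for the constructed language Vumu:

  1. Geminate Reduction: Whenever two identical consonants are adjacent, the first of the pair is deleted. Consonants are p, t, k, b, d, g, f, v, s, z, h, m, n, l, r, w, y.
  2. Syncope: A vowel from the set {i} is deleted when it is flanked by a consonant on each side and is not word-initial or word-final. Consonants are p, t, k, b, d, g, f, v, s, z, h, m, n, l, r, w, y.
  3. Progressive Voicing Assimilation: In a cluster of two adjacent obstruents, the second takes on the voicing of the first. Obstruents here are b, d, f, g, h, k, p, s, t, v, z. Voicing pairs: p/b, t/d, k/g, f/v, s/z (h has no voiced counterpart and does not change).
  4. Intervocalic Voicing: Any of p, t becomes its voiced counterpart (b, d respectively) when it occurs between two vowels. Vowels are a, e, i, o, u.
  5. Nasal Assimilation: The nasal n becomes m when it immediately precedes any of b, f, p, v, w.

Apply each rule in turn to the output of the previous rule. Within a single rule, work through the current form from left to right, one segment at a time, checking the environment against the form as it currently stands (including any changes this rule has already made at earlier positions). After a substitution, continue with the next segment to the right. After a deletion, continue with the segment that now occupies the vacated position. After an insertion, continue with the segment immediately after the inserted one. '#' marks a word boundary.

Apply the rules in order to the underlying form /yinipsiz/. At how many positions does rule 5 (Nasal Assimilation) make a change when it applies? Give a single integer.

1 Geminate Reduction: no change — [yinipsiz]
2 Syncope: [yinipsiz] → [ynpsz]
3 Progressive Voicing Assimilation: [ynpsz] → [ynpss]
4 Intervocalic Voicing: no change — [ynpss]
5 Nasal Assimilation: [ynpss] → [ympss]
Rule 5 changed 1 position(s).

1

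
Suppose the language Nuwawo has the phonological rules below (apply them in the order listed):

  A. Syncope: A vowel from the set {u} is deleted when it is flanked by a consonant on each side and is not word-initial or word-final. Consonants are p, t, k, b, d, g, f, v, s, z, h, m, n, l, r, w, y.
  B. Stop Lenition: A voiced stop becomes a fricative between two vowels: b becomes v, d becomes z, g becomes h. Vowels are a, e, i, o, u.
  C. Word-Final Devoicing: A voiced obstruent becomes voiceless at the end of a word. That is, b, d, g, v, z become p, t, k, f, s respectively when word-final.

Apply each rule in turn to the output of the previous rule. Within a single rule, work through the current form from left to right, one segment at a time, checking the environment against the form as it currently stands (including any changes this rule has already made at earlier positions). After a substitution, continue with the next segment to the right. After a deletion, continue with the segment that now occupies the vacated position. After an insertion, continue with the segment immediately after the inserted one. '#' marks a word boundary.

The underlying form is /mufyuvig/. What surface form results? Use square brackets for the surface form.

A Syncope: [mufyuvig] → [mfyvig]
B Stop Lenition: no change — [mfyvig]
C Word-Final Devoicing: [mfyvig] → [mfyvik]

[mfyvik]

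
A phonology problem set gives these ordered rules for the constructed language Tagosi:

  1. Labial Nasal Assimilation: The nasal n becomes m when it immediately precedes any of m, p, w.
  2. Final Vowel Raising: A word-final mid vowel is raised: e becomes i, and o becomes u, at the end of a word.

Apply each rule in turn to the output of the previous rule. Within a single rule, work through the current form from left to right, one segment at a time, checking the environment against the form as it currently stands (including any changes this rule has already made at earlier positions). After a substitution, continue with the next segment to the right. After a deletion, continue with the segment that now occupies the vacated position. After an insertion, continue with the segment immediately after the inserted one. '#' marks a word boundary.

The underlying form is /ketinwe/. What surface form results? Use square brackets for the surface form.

[ketimwi]

1 Labial Nasal Assimilation: [ketinwe] → [ketimwe]
2 Final Vowel Raising: [ketimwe] → [ketimwi]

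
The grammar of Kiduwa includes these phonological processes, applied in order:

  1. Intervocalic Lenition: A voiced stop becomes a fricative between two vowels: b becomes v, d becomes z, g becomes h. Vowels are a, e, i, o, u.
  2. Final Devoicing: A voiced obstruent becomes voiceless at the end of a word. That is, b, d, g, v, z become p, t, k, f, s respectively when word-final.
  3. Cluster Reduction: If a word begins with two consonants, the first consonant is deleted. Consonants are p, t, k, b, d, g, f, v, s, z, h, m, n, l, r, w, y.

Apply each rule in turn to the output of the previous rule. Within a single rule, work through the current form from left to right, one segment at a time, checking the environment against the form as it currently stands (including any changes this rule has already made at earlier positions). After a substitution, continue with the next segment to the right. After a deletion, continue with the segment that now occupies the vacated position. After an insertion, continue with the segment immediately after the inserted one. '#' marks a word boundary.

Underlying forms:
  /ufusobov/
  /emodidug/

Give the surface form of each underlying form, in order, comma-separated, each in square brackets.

[ufusovof], [emozizuk]

/ufusobov/:
  1 Intervocalic Lenition: [ufusobov] → [ufusovov]
  2 Final Devoicing: [ufusovov] → [ufusovof]
  3 Cluster Reduction: no change — [ufusovof]
/emodidug/:
  1 Intervocalic Lenition: [emodidug] → [emozizug]
  2 Final Devoicing: [emozizug] → [emozizuk]
  3 Cluster Reduction: no change — [emozizuk]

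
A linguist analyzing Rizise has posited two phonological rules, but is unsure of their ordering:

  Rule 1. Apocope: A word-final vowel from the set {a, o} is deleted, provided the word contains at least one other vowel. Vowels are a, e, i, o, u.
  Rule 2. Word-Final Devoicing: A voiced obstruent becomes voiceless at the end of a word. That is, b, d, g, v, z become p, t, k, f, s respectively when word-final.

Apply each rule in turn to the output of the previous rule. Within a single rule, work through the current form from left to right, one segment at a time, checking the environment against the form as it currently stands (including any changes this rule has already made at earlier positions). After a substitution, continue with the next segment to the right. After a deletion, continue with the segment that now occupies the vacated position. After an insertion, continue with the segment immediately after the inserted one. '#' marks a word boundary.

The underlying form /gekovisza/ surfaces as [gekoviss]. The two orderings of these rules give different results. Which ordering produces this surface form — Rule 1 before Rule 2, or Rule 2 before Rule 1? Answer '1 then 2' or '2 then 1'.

Order 1 then 2:
  1 Apocope: [gekovisza] → [gekovisz]
  2 Word-Final Devoicing: [gekovisz] → [gekoviss]
  result: [gekoviss]
Order 2 then 1:
  2 Word-Final Devoicing: no change — [gekovisza]
  1 Apocope: [gekovisza] → [gekovisz]
  result: [gekovisz]

1 then 2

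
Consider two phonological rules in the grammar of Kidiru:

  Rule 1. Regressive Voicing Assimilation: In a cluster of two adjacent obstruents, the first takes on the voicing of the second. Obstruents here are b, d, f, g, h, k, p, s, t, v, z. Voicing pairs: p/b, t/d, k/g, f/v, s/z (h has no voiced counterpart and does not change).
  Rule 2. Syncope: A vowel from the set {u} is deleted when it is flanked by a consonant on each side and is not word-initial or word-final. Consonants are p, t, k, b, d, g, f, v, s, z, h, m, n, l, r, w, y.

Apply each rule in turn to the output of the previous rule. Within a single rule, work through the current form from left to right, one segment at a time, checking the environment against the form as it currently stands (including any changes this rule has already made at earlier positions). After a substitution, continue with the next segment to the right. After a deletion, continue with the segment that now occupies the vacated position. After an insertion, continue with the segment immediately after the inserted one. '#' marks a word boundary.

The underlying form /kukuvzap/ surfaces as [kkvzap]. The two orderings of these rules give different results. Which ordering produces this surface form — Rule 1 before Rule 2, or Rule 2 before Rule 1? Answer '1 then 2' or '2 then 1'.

Order 1 then 2:
  1 Regressive Voicing Assimilation: no change — [kukuvzap]
  2 Syncope: [kukuvzap] → [kkvzap]
  result: [kkvzap]
Order 2 then 1:
  2 Syncope: [kukuvzap] → [kkvzap]
  1 Regressive Voicing Assimilation: [kkvzap] → [kgvzap]
  result: [kgvzap]

1 then 2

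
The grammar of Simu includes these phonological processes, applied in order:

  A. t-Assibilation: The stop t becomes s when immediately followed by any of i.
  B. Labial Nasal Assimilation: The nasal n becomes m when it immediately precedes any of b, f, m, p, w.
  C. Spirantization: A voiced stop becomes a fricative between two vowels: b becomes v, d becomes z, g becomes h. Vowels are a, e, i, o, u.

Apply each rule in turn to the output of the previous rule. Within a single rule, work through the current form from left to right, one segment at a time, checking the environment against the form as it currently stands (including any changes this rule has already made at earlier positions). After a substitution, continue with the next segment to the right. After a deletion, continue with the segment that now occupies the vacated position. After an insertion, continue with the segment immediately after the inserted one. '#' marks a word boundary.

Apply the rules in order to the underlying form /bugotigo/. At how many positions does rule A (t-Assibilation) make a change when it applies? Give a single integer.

A t-Assibilation: [bugotigo] → [bugosigo]
B Labial Nasal Assimilation: no change — [bugosigo]
C Spirantization: [bugosigo] → [buhosiho]
Rule A changed 1 position(s).

1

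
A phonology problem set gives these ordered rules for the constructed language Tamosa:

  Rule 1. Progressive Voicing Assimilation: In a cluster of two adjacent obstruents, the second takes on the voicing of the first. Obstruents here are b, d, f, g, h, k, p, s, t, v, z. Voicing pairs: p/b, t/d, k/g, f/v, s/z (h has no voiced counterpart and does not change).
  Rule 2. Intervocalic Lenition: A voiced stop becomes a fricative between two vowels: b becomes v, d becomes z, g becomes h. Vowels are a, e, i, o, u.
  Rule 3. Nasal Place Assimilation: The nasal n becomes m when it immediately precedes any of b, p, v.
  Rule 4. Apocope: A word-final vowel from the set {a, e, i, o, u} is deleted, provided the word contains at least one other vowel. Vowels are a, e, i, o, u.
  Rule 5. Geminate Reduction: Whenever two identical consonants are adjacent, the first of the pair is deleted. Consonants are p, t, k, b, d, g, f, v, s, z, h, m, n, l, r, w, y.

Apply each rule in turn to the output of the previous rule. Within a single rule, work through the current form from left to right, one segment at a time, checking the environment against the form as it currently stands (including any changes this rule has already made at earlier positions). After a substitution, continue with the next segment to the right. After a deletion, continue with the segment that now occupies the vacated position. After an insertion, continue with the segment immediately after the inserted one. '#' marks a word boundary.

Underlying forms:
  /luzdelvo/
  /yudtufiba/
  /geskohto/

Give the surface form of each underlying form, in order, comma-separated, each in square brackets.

[luzdelv], [yudufiv], [geskoht]

/luzdelvo/:
  Rule 1 Progressive Voicing Assimilation: no change — [luzdelvo]
  Rule 2 Intervocalic Lenition: no change — [luzdelvo]
  Rule 3 Nasal Place Assimilation: no change — [luzdelvo]
  Rule 4 Apocope: [luzdelvo] → [luzdelv]
  Rule 5 Geminate Reduction: no change — [luzdelv]
/yudtufiba/:
  Rule 1 Progressive Voicing Assimilation: [yudtufiba] → [yuddufiba]
  Rule 2 Intervocalic Lenition: [yuddufiba] → [yuddufiva]
  Rule 3 Nasal Place Assimilation: no change — [yuddufiva]
  Rule 4 Apocope: [yuddufiva] → [yuddufiv]
  Rule 5 Geminate Reduction: [yuddufiv] → [yudufiv]
/geskohto/:
  Rule 1 Progressive Voicing Assimilation: no change — [geskohto]
  Rule 2 Intervocalic Lenition: no change — [geskohto]
  Rule 3 Nasal Place Assimilation: no change — [geskohto]
  Rule 4 Apocope: [geskohto] → [geskoht]
  Rule 5 Geminate Reduction: no change — [geskoht]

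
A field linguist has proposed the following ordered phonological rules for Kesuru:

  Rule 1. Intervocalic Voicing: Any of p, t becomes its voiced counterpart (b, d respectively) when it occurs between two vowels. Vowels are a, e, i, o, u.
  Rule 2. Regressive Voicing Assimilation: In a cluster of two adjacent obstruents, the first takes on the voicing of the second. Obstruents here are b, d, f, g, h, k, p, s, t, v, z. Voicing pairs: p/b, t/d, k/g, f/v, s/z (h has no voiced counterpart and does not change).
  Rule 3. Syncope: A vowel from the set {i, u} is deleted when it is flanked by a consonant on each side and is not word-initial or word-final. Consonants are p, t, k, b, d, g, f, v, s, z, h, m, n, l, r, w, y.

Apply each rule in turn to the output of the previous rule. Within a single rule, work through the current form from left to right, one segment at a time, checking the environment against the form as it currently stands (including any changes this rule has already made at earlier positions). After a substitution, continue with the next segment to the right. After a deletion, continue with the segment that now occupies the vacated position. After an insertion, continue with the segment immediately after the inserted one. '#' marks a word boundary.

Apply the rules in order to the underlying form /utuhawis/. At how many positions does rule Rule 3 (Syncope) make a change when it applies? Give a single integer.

2

Rule 1 Intervocalic Voicing: [utuhawis] → [uduhawis]
Rule 2 Regressive Voicing Assimilation: no change — [uduhawis]
Rule 3 Syncope: [uduhawis] → [udhaws]
Rule Rule 3 changed 2 position(s).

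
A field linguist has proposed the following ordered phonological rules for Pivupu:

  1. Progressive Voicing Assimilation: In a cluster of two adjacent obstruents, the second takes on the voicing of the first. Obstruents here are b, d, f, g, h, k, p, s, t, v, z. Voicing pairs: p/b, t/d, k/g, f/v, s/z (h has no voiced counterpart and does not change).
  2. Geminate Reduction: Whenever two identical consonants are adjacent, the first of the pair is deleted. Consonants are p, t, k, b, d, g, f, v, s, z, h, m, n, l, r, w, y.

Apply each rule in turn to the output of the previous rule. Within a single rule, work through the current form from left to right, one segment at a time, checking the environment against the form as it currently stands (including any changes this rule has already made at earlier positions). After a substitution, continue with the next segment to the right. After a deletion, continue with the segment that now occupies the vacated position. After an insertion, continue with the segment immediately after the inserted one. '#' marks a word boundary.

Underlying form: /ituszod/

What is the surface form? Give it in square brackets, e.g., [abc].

[itusod]

1 Progressive Voicing Assimilation: [ituszod] → [itussod]
2 Geminate Reduction: [itussod] → [itusod]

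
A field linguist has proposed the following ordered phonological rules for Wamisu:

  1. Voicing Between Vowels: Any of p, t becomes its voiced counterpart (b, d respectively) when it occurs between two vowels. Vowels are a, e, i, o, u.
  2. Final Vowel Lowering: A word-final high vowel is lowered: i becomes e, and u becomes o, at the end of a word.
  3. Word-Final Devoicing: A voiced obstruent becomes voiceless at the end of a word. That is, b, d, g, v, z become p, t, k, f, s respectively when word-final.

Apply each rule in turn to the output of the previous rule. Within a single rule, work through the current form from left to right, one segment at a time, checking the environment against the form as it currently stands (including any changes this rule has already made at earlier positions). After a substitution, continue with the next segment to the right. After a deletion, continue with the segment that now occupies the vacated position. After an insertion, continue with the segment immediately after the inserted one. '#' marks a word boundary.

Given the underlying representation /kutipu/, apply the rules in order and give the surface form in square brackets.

[kudibo]

1 Voicing Between Vowels: [kutipu] → [kudibu]
2 Final Vowel Lowering: [kudibu] → [kudibo]
3 Word-Final Devoicing: no change — [kudibo]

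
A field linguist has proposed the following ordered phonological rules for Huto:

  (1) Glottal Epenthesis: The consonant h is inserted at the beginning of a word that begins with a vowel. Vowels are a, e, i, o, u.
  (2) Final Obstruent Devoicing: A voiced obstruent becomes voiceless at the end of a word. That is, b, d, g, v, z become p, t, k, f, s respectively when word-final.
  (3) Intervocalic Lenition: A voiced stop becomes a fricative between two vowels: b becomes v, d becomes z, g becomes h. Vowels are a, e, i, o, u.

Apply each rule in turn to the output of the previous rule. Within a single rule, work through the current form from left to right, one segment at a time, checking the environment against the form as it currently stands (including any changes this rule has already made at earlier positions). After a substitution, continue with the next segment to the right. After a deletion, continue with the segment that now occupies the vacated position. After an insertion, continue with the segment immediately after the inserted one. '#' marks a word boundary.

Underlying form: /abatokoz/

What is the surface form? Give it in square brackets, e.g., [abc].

[havatokos]

(1) Glottal Epenthesis: [abatokoz] → [habatokoz]
(2) Final Obstruent Devoicing: [habatokoz] → [habatokos]
(3) Intervocalic Lenition: [habatokos] → [havatokos]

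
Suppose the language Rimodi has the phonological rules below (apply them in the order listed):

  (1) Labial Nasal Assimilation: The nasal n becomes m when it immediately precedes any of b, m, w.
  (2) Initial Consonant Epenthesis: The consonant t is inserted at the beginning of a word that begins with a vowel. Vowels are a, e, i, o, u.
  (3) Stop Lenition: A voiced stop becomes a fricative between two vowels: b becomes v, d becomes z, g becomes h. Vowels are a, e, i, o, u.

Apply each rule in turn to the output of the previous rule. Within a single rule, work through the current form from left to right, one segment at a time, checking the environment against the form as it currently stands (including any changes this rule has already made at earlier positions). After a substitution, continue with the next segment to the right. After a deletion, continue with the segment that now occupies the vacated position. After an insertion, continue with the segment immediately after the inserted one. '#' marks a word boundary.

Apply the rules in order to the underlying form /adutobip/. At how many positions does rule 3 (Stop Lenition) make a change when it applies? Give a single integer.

2

(1) Labial Nasal Assimilation: no change — [adutobip]
(2) Initial Consonant Epenthesis: [adutobip] → [tadutobip]
(3) Stop Lenition: [tadutobip] → [tazutovip]
Rule 3 changed 2 position(s).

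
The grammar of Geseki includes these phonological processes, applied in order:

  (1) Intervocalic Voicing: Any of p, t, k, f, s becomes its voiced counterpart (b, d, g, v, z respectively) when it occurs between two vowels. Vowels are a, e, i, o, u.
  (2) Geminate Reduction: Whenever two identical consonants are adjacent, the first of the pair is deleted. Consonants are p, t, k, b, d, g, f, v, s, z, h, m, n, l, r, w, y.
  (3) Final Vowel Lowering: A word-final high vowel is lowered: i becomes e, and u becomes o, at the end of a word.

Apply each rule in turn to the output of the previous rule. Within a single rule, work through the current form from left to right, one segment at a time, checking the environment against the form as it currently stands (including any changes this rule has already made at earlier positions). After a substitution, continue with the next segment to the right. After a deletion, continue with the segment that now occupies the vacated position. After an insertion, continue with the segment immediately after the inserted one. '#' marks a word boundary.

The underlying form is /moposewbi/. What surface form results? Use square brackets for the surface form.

[mobozewbe]

(1) Intervocalic Voicing: [moposewbi] → [mobozewbi]
(2) Geminate Reduction: no change — [mobozewbi]
(3) Final Vowel Lowering: [mobozewbi] → [mobozewbe]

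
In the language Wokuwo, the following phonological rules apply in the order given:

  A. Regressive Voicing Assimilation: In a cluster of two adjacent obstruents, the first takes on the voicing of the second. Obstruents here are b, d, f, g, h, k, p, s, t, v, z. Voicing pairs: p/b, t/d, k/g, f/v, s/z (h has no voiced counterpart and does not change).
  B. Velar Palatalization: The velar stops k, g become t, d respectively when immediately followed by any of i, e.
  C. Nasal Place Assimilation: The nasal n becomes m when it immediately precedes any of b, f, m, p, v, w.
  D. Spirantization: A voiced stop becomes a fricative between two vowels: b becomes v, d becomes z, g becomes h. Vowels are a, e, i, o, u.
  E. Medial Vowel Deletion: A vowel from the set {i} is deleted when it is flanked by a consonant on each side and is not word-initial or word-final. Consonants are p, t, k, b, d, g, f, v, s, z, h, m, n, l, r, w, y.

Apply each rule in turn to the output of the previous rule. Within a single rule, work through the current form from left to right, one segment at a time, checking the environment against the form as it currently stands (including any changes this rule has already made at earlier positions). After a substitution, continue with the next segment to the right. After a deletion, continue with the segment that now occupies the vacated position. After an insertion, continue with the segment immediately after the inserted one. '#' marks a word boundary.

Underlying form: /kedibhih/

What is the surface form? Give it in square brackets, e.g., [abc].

[tezphh]

A Regressive Voicing Assimilation: [kedibhih] → [kediphih]
B Velar Palatalization: [kediphih] → [tediphih]
C Nasal Place Assimilation: no change — [tediphih]
D Spirantization: [tediphih] → [teziphih]
E Medial Vowel Deletion: [teziphih] → [tezphh]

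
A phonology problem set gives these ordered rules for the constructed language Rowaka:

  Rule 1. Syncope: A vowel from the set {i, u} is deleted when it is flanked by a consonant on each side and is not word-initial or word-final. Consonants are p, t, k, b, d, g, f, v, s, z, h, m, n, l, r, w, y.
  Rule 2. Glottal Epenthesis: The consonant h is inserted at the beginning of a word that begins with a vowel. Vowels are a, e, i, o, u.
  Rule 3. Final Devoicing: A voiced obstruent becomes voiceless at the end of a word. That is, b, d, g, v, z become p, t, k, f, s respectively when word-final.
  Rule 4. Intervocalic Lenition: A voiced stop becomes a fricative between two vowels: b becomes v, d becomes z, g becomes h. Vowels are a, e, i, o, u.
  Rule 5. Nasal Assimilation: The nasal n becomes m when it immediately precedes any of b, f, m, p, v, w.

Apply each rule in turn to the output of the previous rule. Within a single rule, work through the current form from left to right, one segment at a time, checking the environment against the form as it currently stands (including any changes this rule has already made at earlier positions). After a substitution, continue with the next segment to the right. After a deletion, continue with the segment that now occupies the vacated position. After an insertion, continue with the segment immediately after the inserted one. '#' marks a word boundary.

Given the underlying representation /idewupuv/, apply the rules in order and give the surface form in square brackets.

Rule 1 Syncope: [idewupuv] → [idewpv]
Rule 2 Glottal Epenthesis: [idewpv] → [hidewpv]
Rule 3 Final Devoicing: [hidewpv] → [hidewpf]
Rule 4 Intervocalic Lenition: [hidewpf] → [hizewpf]
Rule 5 Nasal Assimilation: no change — [hizewpf]

[hizewpf]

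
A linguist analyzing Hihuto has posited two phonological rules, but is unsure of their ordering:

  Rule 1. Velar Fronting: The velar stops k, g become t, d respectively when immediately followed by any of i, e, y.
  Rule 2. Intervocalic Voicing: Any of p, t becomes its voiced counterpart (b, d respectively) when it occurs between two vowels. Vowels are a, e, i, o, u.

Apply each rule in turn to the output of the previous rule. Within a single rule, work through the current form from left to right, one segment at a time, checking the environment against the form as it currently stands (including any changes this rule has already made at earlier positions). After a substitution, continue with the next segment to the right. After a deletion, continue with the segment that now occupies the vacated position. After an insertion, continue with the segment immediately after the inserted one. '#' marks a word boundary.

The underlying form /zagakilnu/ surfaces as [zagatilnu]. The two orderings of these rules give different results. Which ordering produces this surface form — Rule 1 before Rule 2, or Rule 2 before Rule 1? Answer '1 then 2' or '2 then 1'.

Order 1 then 2:
  1 Velar Fronting: [zagakilnu] → [zagatilnu]
  2 Intervocalic Voicing: [zagatilnu] → [zagadilnu]
  result: [zagadilnu]
Order 2 then 1:
  2 Intervocalic Voicing: no change — [zagakilnu]
  1 Velar Fronting: [zagakilnu] → [zagatilnu]
  result: [zagatilnu]

2 then 1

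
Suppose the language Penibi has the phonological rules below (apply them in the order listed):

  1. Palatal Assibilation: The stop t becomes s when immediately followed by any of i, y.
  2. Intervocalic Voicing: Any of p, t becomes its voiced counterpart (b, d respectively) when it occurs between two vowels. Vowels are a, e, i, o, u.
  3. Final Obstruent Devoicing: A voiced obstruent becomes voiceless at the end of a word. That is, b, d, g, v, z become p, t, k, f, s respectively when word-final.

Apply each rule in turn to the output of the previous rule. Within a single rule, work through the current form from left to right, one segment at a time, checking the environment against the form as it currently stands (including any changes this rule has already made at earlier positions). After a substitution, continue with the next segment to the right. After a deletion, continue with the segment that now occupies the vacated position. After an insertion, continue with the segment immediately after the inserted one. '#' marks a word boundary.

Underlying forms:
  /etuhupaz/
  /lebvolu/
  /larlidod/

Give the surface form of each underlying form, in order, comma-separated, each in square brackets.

/etuhupaz/:
  1 Palatal Assibilation: no change — [etuhupaz]
  2 Intervocalic Voicing: [etuhupaz] → [eduhubaz]
  3 Final Obstruent Devoicing: [eduhubaz] → [eduhubas]
/lebvolu/:
  1 Palatal Assibilation: no change — [lebvolu]
  2 Intervocalic Voicing: no change — [lebvolu]
  3 Final Obstruent Devoicing: no change — [lebvolu]
/larlidod/:
  1 Palatal Assibilation: no change — [larlidod]
  2 Intervocalic Voicing: no change — [larlidod]
  3 Final Obstruent Devoicing: [larlidod] → [larlidot]

[eduhubas], [lebvolu], [larlidot]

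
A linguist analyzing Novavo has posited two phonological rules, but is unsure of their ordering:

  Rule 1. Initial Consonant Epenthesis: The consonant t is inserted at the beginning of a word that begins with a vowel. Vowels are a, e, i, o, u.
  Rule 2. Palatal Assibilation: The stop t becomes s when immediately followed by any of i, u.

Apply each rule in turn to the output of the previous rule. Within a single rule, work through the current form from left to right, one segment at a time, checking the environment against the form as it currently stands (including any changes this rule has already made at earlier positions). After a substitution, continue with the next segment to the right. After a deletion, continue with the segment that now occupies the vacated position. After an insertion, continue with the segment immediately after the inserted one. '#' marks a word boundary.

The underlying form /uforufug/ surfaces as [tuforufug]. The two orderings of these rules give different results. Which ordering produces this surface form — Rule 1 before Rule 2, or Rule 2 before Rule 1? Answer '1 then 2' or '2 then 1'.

Order 1 then 2:
  1 Initial Consonant Epenthesis: [uforufug] → [tuforufug]
  2 Palatal Assibilation: [tuforufug] → [suforufug]
  result: [suforufug]
Order 2 then 1:
  2 Palatal Assibilation: no change — [uforufug]
  1 Initial Consonant Epenthesis: [uforufug] → [tuforufug]
  result: [tuforufug]

2 then 1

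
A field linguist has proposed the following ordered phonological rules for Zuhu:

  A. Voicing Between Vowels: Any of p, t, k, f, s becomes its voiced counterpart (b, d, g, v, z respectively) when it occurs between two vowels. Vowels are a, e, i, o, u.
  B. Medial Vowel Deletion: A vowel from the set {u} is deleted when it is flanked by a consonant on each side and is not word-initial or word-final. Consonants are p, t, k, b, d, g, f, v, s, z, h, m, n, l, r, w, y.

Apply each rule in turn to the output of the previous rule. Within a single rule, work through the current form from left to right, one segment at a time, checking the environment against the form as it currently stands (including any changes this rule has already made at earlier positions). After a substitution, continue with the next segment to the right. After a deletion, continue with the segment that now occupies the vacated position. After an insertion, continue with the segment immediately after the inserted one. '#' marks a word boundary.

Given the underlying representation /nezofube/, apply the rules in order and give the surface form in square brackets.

A Voicing Between Vowels: [nezofube] → [nezovube]
B Medial Vowel Deletion: [nezovube] → [nezovbe]

[nezovbe]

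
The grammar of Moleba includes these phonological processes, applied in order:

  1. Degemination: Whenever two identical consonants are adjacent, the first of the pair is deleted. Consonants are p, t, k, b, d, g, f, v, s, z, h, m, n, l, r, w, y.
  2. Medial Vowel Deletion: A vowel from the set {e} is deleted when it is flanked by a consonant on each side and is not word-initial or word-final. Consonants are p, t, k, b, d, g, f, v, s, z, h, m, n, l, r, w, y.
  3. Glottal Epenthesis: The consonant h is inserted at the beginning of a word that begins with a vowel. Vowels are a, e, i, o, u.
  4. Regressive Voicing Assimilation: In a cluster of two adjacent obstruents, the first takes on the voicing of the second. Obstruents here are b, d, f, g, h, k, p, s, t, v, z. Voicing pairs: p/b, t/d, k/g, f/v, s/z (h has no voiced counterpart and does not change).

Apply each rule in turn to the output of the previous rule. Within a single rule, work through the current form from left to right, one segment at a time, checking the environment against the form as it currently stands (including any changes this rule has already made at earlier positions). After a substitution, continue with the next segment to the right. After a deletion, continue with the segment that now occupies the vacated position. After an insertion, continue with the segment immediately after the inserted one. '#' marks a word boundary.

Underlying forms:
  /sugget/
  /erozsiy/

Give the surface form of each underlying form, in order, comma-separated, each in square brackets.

/sugget/:
  1 Degemination: [sugget] → [suget]
  2 Medial Vowel Deletion: [suget] → [sugt]
  3 Glottal Epenthesis: no change — [sugt]
  4 Regressive Voicing Assimilation: [sugt] → [sukt]
/erozsiy/:
  1 Degemination: no change — [erozsiy]
  2 Medial Vowel Deletion: no change — [erozsiy]
  3 Glottal Epenthesis: [erozsiy] → [herozsiy]
  4 Regressive Voicing Assimilation: [herozsiy] → [herossiy]

[sukt], [herossiy]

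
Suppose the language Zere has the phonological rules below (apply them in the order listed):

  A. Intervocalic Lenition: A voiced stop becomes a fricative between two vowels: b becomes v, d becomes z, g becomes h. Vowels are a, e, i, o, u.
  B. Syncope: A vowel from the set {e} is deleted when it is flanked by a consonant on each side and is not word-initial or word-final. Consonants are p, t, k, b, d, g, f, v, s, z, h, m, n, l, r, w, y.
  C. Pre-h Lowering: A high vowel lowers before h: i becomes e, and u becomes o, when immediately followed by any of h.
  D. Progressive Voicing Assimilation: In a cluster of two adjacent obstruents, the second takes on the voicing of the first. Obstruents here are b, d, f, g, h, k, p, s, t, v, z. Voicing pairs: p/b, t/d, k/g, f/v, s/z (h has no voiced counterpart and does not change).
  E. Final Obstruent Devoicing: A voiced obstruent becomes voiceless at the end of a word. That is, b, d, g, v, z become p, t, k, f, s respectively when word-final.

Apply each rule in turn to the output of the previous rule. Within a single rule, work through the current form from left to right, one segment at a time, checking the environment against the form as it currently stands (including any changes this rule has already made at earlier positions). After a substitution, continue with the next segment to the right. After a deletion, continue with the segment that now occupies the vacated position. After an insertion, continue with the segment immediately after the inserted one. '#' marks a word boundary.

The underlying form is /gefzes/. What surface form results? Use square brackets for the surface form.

[gvzs]

A Intervocalic Lenition: no change — [gefzes]
B Syncope: [gefzes] → [gfzs]
C Pre-h Lowering: no change — [gfzs]
D Progressive Voicing Assimilation: [gfzs] → [gvzz]
E Final Obstruent Devoicing: [gvzz] → [gvzs]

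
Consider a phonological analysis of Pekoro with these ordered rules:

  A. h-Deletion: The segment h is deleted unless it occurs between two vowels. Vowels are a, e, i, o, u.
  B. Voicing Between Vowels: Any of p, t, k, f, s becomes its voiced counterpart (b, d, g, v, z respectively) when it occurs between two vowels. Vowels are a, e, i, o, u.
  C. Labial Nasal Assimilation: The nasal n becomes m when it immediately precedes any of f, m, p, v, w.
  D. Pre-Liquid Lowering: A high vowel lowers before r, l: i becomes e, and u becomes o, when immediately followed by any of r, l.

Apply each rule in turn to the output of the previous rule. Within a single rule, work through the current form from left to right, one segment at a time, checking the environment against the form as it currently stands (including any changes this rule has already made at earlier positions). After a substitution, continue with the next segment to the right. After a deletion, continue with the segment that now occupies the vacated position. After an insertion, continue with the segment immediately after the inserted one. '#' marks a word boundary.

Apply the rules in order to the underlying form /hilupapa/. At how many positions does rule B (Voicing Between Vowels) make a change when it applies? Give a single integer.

A h-Deletion: [hilupapa] → [ilupapa]
B Voicing Between Vowels: [ilupapa] → [ilubaba]
C Labial Nasal Assimilation: no change — [ilubaba]
D Pre-Liquid Lowering: [ilubaba] → [elubaba]
Rule B changed 2 position(s).

2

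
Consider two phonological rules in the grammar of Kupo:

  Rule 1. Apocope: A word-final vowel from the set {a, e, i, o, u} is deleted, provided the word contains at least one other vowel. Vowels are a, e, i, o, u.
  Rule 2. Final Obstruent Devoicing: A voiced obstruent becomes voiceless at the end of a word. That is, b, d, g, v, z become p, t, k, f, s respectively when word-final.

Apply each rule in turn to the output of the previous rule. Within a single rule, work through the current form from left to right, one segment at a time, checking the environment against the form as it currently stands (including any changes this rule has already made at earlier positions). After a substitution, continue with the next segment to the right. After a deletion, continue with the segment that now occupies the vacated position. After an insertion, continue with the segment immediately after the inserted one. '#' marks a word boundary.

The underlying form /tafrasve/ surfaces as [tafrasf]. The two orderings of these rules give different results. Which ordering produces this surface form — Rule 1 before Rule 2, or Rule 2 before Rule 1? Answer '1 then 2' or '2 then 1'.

1 then 2

Order 1 then 2:
  1 Apocope: [tafrasve] → [tafrasv]
  2 Final Obstruent Devoicing: [tafrasv] → [tafrasf]
  result: [tafrasf]
Order 2 then 1:
  2 Final Obstruent Devoicing: no change — [tafrasve]
  1 Apocope: [tafrasve] → [tafrasv]
  result: [tafrasv]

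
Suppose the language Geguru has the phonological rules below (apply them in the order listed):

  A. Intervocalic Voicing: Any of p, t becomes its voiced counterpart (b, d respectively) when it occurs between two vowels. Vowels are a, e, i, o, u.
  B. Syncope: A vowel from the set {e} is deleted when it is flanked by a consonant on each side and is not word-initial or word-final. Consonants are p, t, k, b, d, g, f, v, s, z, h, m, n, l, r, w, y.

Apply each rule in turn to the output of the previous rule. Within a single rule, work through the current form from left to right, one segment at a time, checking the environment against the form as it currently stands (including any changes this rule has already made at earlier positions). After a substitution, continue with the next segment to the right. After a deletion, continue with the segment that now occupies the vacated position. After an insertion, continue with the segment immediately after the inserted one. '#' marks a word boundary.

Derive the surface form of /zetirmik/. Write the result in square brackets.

[zdirmik]

A Intervocalic Voicing: [zetirmik] → [zedirmik]
B Syncope: [zedirmik] → [zdirmik]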